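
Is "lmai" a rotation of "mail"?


Word: "mail", Candidate: "lmai"
Method: check if candidate is substring of word+word
"mailmail" contains "lmai"? Yes
Is rotation = Yes


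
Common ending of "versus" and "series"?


Word 1: "versus"
Word 2: "series"
Comparing from end:
  Pos -1: 's' == 's'
  Pos -2: 'u' != 'e' (stop)
LCS = "s" (length 1)


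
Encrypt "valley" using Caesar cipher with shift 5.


Word: "valley"
Shift: 5
Each letter → (letter + shift) mod 26:
  'v' (21) + 5 = 0 → 'a'
  'a' (0) + 5 = 5 → 'f'
  'l' (11) + 5 = 16 → 'q'
  'l' (11) + 5 = 16 → 'q'
  'e' (4) + 5 = 9 → 'j'
  'y' (24) + 5 = 3 → 'd'
Result = "afqqjd"


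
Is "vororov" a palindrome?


Word: "vororov"
Reversed: "vororov"
Forward == Backward? vororov == vororov
Palindrome = Yes


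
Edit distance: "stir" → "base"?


Word 1: "stir" (length 4)
Word 2: "base" (length 4)
One optimal edit sequence (insert/delete/substitute each cost 1):
  1. substitute 's' -> 'b'  (+1)
  2. substitute 't' -> 'a'  (+1)
  3. substitute 'i' -> 's'  (+1)
  4. substitute 'r' -> 'e'  (+1)
Total edit operations: 4
Edit distance = 4


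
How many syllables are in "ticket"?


Word: "ticket"
Syllable breakdown: tick-et
Counting: 2 parts
= 2 syllables


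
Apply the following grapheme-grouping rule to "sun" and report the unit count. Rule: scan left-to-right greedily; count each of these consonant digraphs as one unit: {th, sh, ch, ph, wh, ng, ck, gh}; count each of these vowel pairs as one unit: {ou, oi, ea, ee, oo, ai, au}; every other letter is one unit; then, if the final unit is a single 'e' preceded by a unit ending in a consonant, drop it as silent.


Word: "sun" (3 letters)
Left-to-right scan:
  [1] 's' (letter)
  [2] 'u' (letter)
  [3] 'n' (letter)
Units from scan: 3
Sound units = 3 units


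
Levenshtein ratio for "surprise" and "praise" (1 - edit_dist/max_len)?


Word 1: "surprise" (length 8)
Word 2: "praise" (length 6)
One optimal edit sequence:
  1. delete 's'  (+1)
  2. substitute 'u' -> 'p'  (+1)
  3. keep 'r'
  4. delete 'p'  (+1)
  5. substitute 'r' -> 'a'  (+1)
  6. keep 'i'
  7. keep 's'
  8. keep 'e'
Edit distance = 4
Max length = max(8, 6) = 8
Similarity = 1 - 4/8
= 0.5000


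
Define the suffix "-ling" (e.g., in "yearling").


Suffix: -ling
As in: yearling -> year + -ling
Meaning = small / young


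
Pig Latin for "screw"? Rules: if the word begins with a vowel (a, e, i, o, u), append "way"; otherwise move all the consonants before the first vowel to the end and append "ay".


Word: "screw"
Starts with consonant(s) → move to end, add 'ay'
Consonant cluster: "scr"
Pig Latin = "ewscray"


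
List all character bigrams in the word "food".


Word: "food" (length 4)
Number of bigrams = 4 - 2 + 1 = 3
  Position 0: "fo"
  Position 1: "oo"
  Position 2: "od"
Bigrams = "fo", "oo", "od"


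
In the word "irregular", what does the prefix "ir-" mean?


Prefix: ir-
As in: irregular -> ir- + regular
Meaning = not


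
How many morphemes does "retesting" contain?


Word: "retesting"
Morphemes: re- / test / -ing
Each morpheme carries meaning
= 3 morphemes


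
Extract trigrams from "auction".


Word: "auction" (length 7)
Number of trigrams = 7 - 3 + 1 = 5
  Position 0: "auc"
  Position 1: "uct"
  Position 2: "cti"
  Position 3: "tio"
  Position 4: "ion"
Trigrams = "auc", "uct", "cti", "tio", "ion"


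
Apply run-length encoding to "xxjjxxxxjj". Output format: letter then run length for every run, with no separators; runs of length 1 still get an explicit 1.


String: "xxjjxxxxjj"
Scanning for consecutive runs:
  'x' x 2
  'j' x 2
  'x' x 4
  'j' x 2
RLE = "x2j2x4j2"


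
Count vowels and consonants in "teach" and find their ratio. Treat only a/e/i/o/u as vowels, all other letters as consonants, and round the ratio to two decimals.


Word: "teach"
Vowels (a,e,i,o,u): 2
Consonants: 3
Ratio = 2/3
= 0.67


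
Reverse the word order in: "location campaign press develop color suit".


Original: "location campaign press develop color suit"
Words (1..n): location | campaign | press | develop | color | suit
Reversed (n..1): suit | color | develop | press | campaign | location
Result = "suit color develop press campaign location"


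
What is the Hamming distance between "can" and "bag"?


Comparing character by character (same length = 3):
  Pos 0: 'c' vs 'b' !=
  Pos 1: 'a' vs 'a' =
  Pos 2: 'n' vs 'g' !=
Hamming distance = 2


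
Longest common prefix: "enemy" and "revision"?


Word 1: "enemy"
Word 2: "revision"
Comparing from start:
  Pos 0: 'e' != 'r' (stop)
LCP = "" (length 0)


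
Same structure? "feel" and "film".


Pattern of "feel": [0, 1, 1, 2]
Pattern of "film": [0, 1, 2, 3]
Patterns do not match
Same pattern = No


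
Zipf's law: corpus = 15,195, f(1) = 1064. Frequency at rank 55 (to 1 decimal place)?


Zipf's law: f(r) = f(1) / r
f(1) = 1064
f(55) = 1064 / 55
= 19.3 occurrences


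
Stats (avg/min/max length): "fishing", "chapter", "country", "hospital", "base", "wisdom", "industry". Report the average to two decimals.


Lengths: "fishing"=7, "chapter"=7, "country"=7, "hospital"=8, "base"=4, "wisdom"=6, "industry"=8
Sum = 47, Count = 7
Average = 47/7 = 6.71
= avg=6.71, min=4, max=8


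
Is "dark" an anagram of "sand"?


Word 1: "sand" → sorted: adns
Word 2: "dark" → sorted: adkr
Same letters? adns != adkr
Anagram = No


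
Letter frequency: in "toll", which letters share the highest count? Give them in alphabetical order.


Word: "toll"
Letter counts:
  'l': 2
  'o': 1
  't': 1
Maximum count = 2
Most frequent = 'l' (2 times each)


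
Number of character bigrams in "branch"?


Word: "branch" (length 6)
Number of 2-grams = length - 2 + 1 = 6 - 2 + 1
= 5


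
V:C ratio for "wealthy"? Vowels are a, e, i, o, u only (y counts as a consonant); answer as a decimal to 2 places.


Word: "wealthy"
Vowels (a,e,i,o,u): 2
Consonants: 5
Ratio = 2/5
= 0.40


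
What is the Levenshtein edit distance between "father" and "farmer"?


Word 1: "father" (length 6)
Word 2: "farmer" (length 6)
One optimal edit sequence (insert/delete/substitute each cost 1):
  1. keep 'f'
  2. keep 'a'
  3. substitute 't' -> 'r'  (+1)
  4. substitute 'h' -> 'm'  (+1)
  5. keep 'e'
  6. keep 'r'
Total edit operations: 2
Edit distance = 2


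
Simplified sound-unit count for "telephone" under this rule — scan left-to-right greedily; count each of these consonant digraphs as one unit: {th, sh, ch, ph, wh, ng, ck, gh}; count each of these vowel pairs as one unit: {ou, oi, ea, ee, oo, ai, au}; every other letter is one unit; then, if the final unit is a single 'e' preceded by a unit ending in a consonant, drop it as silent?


Word: "telephone" (9 letters)
Left-to-right scan:
  1. 't' (letter)
  2. 'e' (letter)
  3. 'l' (letter)
  4. 'e' (letter)
  5. 'ph' (digraph)
  6. 'o' (letter)
  7. 'n' (letter)
  8. 'e' (letter)
Units from scan: 8
Final unit is 'e' after a consonant -> drop as silent (-1)
Sound units = 7 units


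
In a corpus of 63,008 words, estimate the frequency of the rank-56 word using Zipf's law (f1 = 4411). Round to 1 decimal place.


Zipf's law: f(r) = f(1) / r
f(1) = 4411
f(56) = 4411 / 56
= 78.8 occurrences


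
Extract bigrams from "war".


Word: "war" (length 3)
Number of bigrams = 3 - 2 + 1 = 2
  Position 0: "wa"
  Position 1: "ar"
Bigrams = "wa", "ar"


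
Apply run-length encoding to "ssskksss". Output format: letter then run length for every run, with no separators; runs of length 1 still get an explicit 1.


String: "ssskksss"
Scanning for consecutive runs:
  's' x 3
  'k' x 2
  's' x 3
RLE = "s3k2s3"


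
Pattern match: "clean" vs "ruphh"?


Pattern of "clean": [0, 1, 2, 3, 4]
Pattern of "ruphh": [0, 1, 2, 3, 3]
Patterns do not match
Same pattern = No


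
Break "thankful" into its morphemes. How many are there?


Word: "thankful"
Morphemes: thank / -ful
Each morpheme carries meaning
= 2 morphemes


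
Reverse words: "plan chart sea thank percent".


Original: "plan chart sea thank percent"
Words (1..n): plan | chart | sea | thank | percent
Reversed (n..1): percent | thank | sea | chart | plan
Result = "percent thank sea chart plan"


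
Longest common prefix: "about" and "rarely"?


Word 1: "about"
Word 2: "rarely"
Comparing from start:
  Pos 0: 'a' != 'r' (stop)
LCP = "" (length 0)


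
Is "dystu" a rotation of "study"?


Word: "study", Candidate: "dystu"
Method: check if candidate is substring of word+word
"studystudy" contains "dystu"? Yes
Is rotation = Yes


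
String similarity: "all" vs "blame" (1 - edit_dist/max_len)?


Word 1: "all" (length 3)
Word 2: "blame" (length 5)
One optimal edit sequence:
  1. insert 'b'  (+1)
  2. insert 'l'  (+1)
  3. keep 'a'
  4. substitute 'l' -> 'm'  (+1)
  5. substitute 'l' -> 'e'  (+1)
Edit distance = 4
Max length = max(3, 5) = 5
Similarity = 1 - 4/5
= 0.2000


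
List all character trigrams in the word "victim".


Word: "victim" (length 6)
Number of trigrams = 6 - 3 + 1 = 4
  Position 0: "vic"
  Position 1: "ict"
  Position 2: "cti"
  Position 3: "tim"
Trigrams = "vic", "ict", "cti", "tim"


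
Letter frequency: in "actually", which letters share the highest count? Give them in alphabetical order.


Word: "actually"
Letter counts:
  'a': 2
  'c': 1
  'l': 2
  't': 1
  'u': 1
  'y': 1
Maximum count = 2
Most frequent = 'a', 'l' (2 times each)


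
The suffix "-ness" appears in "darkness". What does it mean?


Suffix: -ness
As in: darkness -> dark + -ness
Meaning = state of being


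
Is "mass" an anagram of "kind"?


Word 1: "kind" → sorted: dikn
Word 2: "mass" → sorted: amss
Same letters? dikn != amss
Anagram = No


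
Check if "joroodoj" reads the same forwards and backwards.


Word: "joroodoj"
Reversed: "jodooroj"
Forward == Backward? joroodoj != jodooroj
Palindrome = No


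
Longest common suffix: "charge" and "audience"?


Word 1: "charge"
Word 2: "audience"
Comparing from end:
  Pos -1: 'e' == 'e'
  Pos -2: 'g' != 'c' (stop)
LCS = "e" (length 1)


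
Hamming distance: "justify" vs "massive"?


Comparing character by character (same length = 7):
  Pos 0: 'j' vs 'm' !=
  Pos 1: 'u' vs 'a' !=
  Pos 2: 's' vs 's' =
  Pos 3: 't' vs 's' !=
  Pos 4: 'i' vs 'i' =
  Pos 5: 'f' vs 'v' !=
  Pos 6: 'y' vs 'e' !=
Hamming distance = 5


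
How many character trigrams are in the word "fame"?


Word: "fame" (length 4)
Number of 3-grams = length - 3 + 1 = 4 - 3 + 1
= 2


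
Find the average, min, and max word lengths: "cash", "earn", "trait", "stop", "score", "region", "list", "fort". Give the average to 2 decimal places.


Lengths: "cash"=4, "earn"=4, "trait"=5, "stop"=4, "score"=5, "region"=6, "list"=4, "fort"=4
Sum = 36, Count = 8
Average = 36/8 = 4.50
= avg=4.50, min=4, max=6


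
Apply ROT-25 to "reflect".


Word: "reflect"
Shift: 25
Each letter → (letter + shift) mod 26:
  'r' (17) + 25 = 16 → 'q'
  'e' (4) + 25 = 3 → 'd'
  'f' (5) + 25 = 4 → 'e'
  'l' (11) + 25 = 10 → 'k'
  'e' (4) + 25 = 3 → 'd'
  'c' (2) + 25 = 1 → 'b'
  't' (19) + 25 = 18 → 's'
Result = "qdekdbs"


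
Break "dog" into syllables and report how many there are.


Word: "dog"
Syllable breakdown: dog
Counting: 1 part
= 1 syllable


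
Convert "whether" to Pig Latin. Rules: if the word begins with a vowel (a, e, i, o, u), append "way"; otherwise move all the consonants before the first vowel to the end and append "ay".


Word: "whether"
Starts with consonant(s) → move to end, add 'ay'
Consonant cluster: "wh"
Pig Latin = "etherwhay"


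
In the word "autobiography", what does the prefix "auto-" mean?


Prefix: auto-
Example: autobiography = auto- + biography
Meaning = self


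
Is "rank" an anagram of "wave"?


Word 1: "wave" → sorted: aevw
Word 2: "rank" → sorted: aknr
Same letters? aevw != aknr
Anagram = No


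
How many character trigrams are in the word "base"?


Word: "base" (length 4)
Number of 3-grams = length - 3 + 1 = 4 - 3 + 1
= 2


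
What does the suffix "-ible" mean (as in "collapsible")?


Suffix: -ible
As in: collapsible -> collapse + -ible, with a spelling change
Meaning = capable of


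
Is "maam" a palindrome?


Word: "maam"
Reversed: "maam"
Forward == Backward? maam == maam
Palindrome = Yes


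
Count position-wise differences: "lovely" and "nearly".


Comparing character by character (same length = 6):
  Pos 0: 'l' vs 'n' !=
  Pos 1: 'o' vs 'e' !=
  Pos 2: 'v' vs 'a' !=
  Pos 3: 'e' vs 'r' !=
  Pos 4: 'l' vs 'l' =
  Pos 5: 'y' vs 'y' =
Hamming distance = 4


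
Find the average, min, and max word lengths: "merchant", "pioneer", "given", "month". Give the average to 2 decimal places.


Lengths: "merchant"=8, "pioneer"=7, "given"=5, "month"=5
Sum = 25, Count = 4
Average = 25/4 = 6.25
= avg=6.25, min=5, max=8


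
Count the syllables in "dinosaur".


Word: "dinosaur"
Syllable breakdown: di | no | saur
Counting: 3 parts
= 3 syllables


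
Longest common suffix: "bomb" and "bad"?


Word 1: "bomb"
Word 2: "bad"
Comparing from end:
  Pos -1: 'b' != 'd' (stop)
LCS = "" (length 0)


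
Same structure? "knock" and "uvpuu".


Pattern of "knock": [0, 1, 2, 3, 0]
Pattern of "uvpuu": [0, 1, 2, 0, 0]
Patterns do not match
Same pattern = No


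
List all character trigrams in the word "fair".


Word: "fair" (length 4)
Number of trigrams = 4 - 3 + 1 = 2
  Position 0: "fai"
  Position 1: "air"
Trigrams = "fai", "air"


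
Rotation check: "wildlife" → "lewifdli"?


Word: "wildlife", Candidate: "lewifdli"
Method: check if candidate is substring of word+word
"wildlifewildlife" contains "lewifdli"? No
Is rotation = No


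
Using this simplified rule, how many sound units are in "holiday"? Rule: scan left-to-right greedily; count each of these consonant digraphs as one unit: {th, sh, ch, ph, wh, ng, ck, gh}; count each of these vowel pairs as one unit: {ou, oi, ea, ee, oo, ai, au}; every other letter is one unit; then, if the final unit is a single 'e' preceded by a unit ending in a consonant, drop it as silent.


Word: "holiday" (7 letters)
Left-to-right scan:
  (1) 'h' (letter)
  (2) 'o' (letter)
  (3) 'l' (letter)
  (4) 'i' (letter)
  (5) 'd' (letter)
  (6) 'a' (letter)
  (7) 'y' (letter)
Units from scan: 7
Sound units = 7 units


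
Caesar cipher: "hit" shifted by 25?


Word: "hit"
Shift: 25
Each letter → (letter + shift) mod 26:
  'h' (7) + 25 = 6 → 'g'
  'i' (8) + 25 = 7 → 'h'
  't' (19) + 25 = 18 → 's'
Result = "ghs"


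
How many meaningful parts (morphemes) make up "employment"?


Word: "employment"
Morphemes: employ | -ment
Each morpheme carries meaning
= 2 morphemes


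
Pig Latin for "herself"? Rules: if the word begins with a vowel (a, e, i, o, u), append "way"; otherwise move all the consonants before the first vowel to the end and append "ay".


Word: "herself"
Starts with consonant(s) → move to end, add 'ay'
Consonant cluster: "h"
Pig Latin = "erselfhay"


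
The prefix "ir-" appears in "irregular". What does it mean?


Prefix: ir-
Example: irregular (ir- + regular)
Meaning = not


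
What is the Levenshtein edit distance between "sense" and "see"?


Word 1: "sense" (length 5)
Word 2: "see" (length 3)
One optimal edit sequence (insert/delete/substitute each cost 1):
  1. keep 's'
  2. keep 'e'
  3. delete 'n'  (+1)
  4. delete 's'  (+1)
  5. keep 'e'
Total edit operations: 2
Edit distance = 2


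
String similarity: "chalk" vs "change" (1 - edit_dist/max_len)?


Word 1: "chalk" (length 5)
Word 2: "change" (length 6)
One optimal edit sequence:
  1. keep 'c'
  2. keep 'h'
  3. keep 'a'
  4. insert 'n'  (+1)
  5. substitute 'l' -> 'g'  (+1)
  6. substitute 'k' -> 'e'  (+1)
Edit distance = 3
Max length = max(5, 6) = 6
Similarity = 1 - 3/6
= 0.5000


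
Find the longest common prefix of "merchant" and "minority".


Word 1: "merchant"
Word 2: "minority"
Comparing from start:
  Pos 0: 'm' == 'm'
  Pos 1: 'e' != 'i' (stop)
LCP = "m" (length 1)


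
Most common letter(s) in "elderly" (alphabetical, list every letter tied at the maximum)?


Word: "elderly"
Letter counts:
  'd': 1
  'e': 2
  'l': 2
  'r': 1
  'y': 1
Maximum count = 2
Most frequent = 'e', 'l' (2 times each)


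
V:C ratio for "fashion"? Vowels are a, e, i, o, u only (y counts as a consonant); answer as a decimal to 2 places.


Word: "fashion"
Vowels (a,e,i,o,u): 3
Consonants: 4
Ratio = 3/4
= 0.75


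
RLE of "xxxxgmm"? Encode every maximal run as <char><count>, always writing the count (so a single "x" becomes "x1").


String: "xxxxgmm"
Scanning for consecutive runs:
  'x' x 4
  'g' x 1
  'm' x 2
RLE = "x4g1m2"


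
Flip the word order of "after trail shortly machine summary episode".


Original: "after trail shortly machine summary episode"
Words (1..n): after | trail | shortly | machine | summary | episode
Reversed (n..1): episode | summary | machine | shortly | trail | after
Result = "episode summary machine shortly trail after"


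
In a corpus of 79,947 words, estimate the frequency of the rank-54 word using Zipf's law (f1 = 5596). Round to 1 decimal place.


Zipf's law: f(r) = f(1) / r
f(1) = 5596
f(54) = 5596 / 54
= 103.6 occurrences


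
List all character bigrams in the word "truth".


Word: "truth" (length 5)
Number of bigrams = 5 - 2 + 1 = 4
  Position 0: "tr"
  Position 1: "ru"
  Position 2: "ut"
  Position 3: "th"
Bigrams = "tr", "ru", "ut", "th"


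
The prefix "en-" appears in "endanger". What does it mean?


Prefix: en-
Example: endanger (en- + danger)
Meaning = cause to / put into


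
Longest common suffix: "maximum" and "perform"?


Word 1: "maximum"
Word 2: "perform"
Comparing from end:
  Pos -1: 'm' == 'm'
  Pos -2: 'u' != 'r' (stop)
LCS = "m" (length 1)


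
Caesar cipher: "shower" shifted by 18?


Word: "shower"
Shift: 18
Each letter → (letter + shift) mod 26:
  's' (18) + 18 = 10 → 'k'
  'h' (7) + 18 = 25 → 'z'
  'o' (14) + 18 = 6 → 'g'
  'w' (22) + 18 = 14 → 'o'
  'e' (4) + 18 = 22 → 'w'
  'r' (17) + 18 = 9 → 'j'
Result = "kzgowj"


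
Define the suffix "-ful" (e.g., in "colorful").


Suffix: -ful
Example: colorful = color + -ful
Meaning = full of


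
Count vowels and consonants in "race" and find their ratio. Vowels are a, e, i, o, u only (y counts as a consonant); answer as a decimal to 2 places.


Word: "race"
Vowels (a,e,i,o,u): 2
Consonants: 2
Ratio = 2/2
= 1.00


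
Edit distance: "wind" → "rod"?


Word 1: "wind" (length 4)
Word 2: "rod" (length 3)
One optimal edit sequence (insert/delete/substitute each cost 1):
  1. delete 'w'  (+1)
  2. substitute 'i' -> 'r'  (+1)
  3. substitute 'n' -> 'o'  (+1)
  4. keep 'd'
Total edit operations: 3
Edit distance = 3


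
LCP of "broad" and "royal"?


Word 1: "broad"
Word 2: "royal"
Comparing from start:
  Pos 0: 'b' != 'r' (stop)
LCP = "" (length 0)


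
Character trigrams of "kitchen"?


Word: "kitchen" (length 7)
Number of trigrams = 7 - 3 + 1 = 5
  Position 0: "kit"
  Position 1: "itc"
  Position 2: "tch"
  Position 3: "che"
  Position 4: "hen"
Trigrams = "kit", "itc", "tch", "che", "hen"


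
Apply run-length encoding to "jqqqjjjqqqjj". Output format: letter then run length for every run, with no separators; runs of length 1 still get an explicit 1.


String: "jqqqjjjqqqjj"
Scanning for consecutive runs:
  'j' x 1
  'q' x 3
  'j' x 3
  'q' x 3
  'j' x 2
RLE = "j1q3j3q3j2"


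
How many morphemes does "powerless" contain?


Word: "powerless"
Morphemes: power / -less
Each morpheme carries meaning
= 2 morphemes


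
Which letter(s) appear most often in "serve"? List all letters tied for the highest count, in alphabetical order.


Word: "serve"
Letter counts:
  'e': 2
  'r': 1
  's': 1
  'v': 1
Maximum count = 2
Most frequent = 'e' (2 times each)


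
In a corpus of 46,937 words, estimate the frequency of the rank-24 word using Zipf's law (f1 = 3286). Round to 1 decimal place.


Zipf's law: f(r) = f(1) / r
f(1) = 3286
f(24) = 3286 / 24
= 136.9 occurrences


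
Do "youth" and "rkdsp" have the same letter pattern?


Pattern of "youth": [0, 1, 2, 3, 4]
Pattern of "rkdsp": [0, 1, 2, 3, 4]
Patterns match
Same pattern = Yes


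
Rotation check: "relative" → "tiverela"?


Word: "relative", Candidate: "tiverela"
Method: check if candidate is substring of word+word
"relativerelative" contains "tiverela"? Yes
Is rotation = Yes


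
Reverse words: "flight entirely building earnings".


Original: "flight entirely building earnings"
Words (1..n): flight | entirely | building | earnings
Reversed (n..1): earnings | building | entirely | flight
Result = "earnings building entirely flight"


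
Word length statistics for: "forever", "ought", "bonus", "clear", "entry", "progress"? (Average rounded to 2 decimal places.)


Lengths: "forever"=7, "ought"=5, "bonus"=5, "clear"=5, "entry"=5, "progress"=8
Sum = 35, Count = 6
Average = 35/6 = 5.83
= avg=5.83, min=5, max=8


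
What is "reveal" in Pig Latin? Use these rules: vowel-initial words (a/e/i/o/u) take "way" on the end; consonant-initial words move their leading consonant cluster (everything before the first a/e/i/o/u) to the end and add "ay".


Word: "reveal"
Starts with consonant(s) → move to end, add 'ay'
Consonant cluster: "r"
Pig Latin = "evealray"


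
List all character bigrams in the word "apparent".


Word: "apparent" (length 8)
Number of bigrams = 8 - 2 + 1 = 7
  Position 0: "ap"
  Position 1: "pp"
  Position 2: "pa"
  Position 3: "ar"
  Position 4: "re"
  Position 5: "en"
  Position 6: "nt"
Bigrams = "ap", "pp", "pa", "ar", "re", "en", "nt"


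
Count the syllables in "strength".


Word: "strength"
Syllable breakdown: strength
Counting: 1 part
= 1 syllable


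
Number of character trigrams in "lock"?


Word: "lock" (length 4)
Number of 3-grams = length - 3 + 1 = 4 - 3 + 1
= 2


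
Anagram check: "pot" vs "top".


Word 1: "pot" → sorted: opt
Word 2: "top" → sorted: opt
Same letters? opt == opt
Anagram = Yes


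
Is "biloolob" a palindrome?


Word: "biloolob"
Reversed: "boloolib"
Forward == Backward? biloolob != boloolib
Palindrome = No


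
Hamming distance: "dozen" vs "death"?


Comparing character by character (same length = 5):
  Pos 0: 'd' vs 'd' =
  Pos 1: 'o' vs 'e' !=
  Pos 2: 'z' vs 'a' !=
  Pos 3: 'e' vs 't' !=
  Pos 4: 'n' vs 'h' !=
Hamming distance = 4


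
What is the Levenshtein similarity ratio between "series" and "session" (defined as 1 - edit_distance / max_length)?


Word 1: "series" (length 6)
Word 2: "session" (length 7)
One optimal edit sequence:
  1. keep 's'
  2. keep 'e'
  3. insert 's'  (+1)
  4. substitute 'r' -> 's'  (+1)
  5. keep 'i'
  6. substitute 'e' -> 'o'  (+1)
  7. substitute 's' -> 'n'  (+1)
Edit distance = 4
Max length = max(6, 7) = 7
Similarity = 1 - 4/7
= 0.4286


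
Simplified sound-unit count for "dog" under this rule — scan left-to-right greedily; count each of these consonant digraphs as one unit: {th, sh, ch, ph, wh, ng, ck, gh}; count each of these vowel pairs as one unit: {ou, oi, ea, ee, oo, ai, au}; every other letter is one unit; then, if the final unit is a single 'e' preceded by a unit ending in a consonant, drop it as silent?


Word: "dog" (3 letters)
Left-to-right scan:
  1. 'd' (letter)
  2. 'o' (letter)
  3. 'g' (letter)
Units from scan: 3
Sound units = 3 units


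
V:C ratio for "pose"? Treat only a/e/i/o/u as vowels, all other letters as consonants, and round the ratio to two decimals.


Word: "pose"
Vowels (a,e,i,o,u): 2
Consonants: 2
Ratio = 2/2
= 1.00


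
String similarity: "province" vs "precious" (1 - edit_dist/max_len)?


Word 1: "province" (length 8)
Word 2: "precious" (length 8)
One optimal edit sequence:
  1. keep 'p'
  2. keep 'r'
  3. substitute 'o' -> 'e'  (+1)
  4. substitute 'v' -> 'c'  (+1)
  5. keep 'i'
  6. substitute 'n' -> 'o'  (+1)
  7. substitute 'c' -> 'u'  (+1)
  8. substitute 'e' -> 's'  (+1)
Edit distance = 5
Max length = max(8, 8) = 8
Similarity = 1 - 5/8
= 0.3750


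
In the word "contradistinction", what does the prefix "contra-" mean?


Prefix: contra-
Example: contradistinction = contra- + distinction
Meaning = against


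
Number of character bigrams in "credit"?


Word: "credit" (length 6)
Number of 2-grams = length - 2 + 1 = 6 - 2 + 1
= 5


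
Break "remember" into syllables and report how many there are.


Word: "remember"
Syllable breakdown: re | mem | ber
Counting: 3 parts
= 3 syllables


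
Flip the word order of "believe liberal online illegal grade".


Original: "believe liberal online illegal grade"
Words (1..n): believe | liberal | online | illegal | grade
Reversed (n..1): grade | illegal | online | liberal | believe
Result = "grade illegal online liberal believe"


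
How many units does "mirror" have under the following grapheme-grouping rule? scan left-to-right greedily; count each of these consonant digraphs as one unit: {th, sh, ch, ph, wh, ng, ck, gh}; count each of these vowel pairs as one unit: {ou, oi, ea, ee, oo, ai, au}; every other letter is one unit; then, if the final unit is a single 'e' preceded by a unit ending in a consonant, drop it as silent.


Word: "mirror" (6 letters)
Left-to-right scan:
  [1] 'm' (letter)
  [2] 'i' (letter)
  [3] 'r' (letter)
  [4] 'r' (letter)
  [5] 'o' (letter)
  [6] 'r' (letter)
Units from scan: 6
Sound units = 6 units


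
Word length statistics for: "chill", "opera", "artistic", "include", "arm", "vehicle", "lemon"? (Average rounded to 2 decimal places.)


Lengths: "chill"=5, "opera"=5, "artistic"=8, "include"=7, "arm"=3, "vehicle"=7, "lemon"=5
Sum = 40, Count = 7
Average = 40/7 = 5.71
= avg=5.71, min=3, max=8


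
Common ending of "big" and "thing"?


Word 1: "big"
Word 2: "thing"
Comparing from end:
  Pos -1: 'g' == 'g'
  Pos -2: 'i' != 'n' (stop)
LCS = "g" (length 1)


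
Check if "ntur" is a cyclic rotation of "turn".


Word: "turn", Candidate: "ntur"
Method: check if candidate is substring of word+word
"turnturn" contains "ntur"? Yes
Is rotation = Yes


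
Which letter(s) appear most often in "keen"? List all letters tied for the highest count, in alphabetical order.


Word: "keen"
Letter counts:
  'e': 2
  'k': 1
  'n': 1
Maximum count = 2
Most frequent = 'e' (2 times each)


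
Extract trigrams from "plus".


Word: "plus" (length 4)
Number of trigrams = 4 - 3 + 1 = 2
  Position 0: "plu"
  Position 1: "lus"
Trigrams = "plu", "lus"


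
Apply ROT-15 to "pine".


Word: "pine"
Shift: 15
Each letter → (letter + shift) mod 26:
  'p' (15) + 15 = 4 → 'e'
  'i' (8) + 15 = 23 → 'x'
  'n' (13) + 15 = 2 → 'c'
  'e' (4) + 15 = 19 → 't'
Result = "exct"


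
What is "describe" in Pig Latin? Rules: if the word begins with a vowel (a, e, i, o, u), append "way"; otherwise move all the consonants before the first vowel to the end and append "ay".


Word: "describe"
Starts with consonant(s) → move to end, add 'ay'
Consonant cluster: "d"
Pig Latin = "escribeday"


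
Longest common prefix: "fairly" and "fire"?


Word 1: "fairly"
Word 2: "fire"
Comparing from start:
  Pos 0: 'f' == 'f'
  Pos 1: 'a' != 'i' (stop)
LCP = "f" (length 1)


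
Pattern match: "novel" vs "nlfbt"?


Pattern of "novel": [0, 1, 2, 3, 4]
Pattern of "nlfbt": [0, 1, 2, 3, 4]
Patterns match
Same pattern = Yes


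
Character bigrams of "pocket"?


Word: "pocket" (length 6)
Number of bigrams = 6 - 2 + 1 = 5
  Position 0: "po"
  Position 1: "oc"
  Position 2: "ck"
  Position 3: "ke"
  Position 4: "et"
Bigrams = "po", "oc", "ck", "ke", "et"


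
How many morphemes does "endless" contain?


Word: "endless"
Morphemes: end | -less
Each morpheme carries meaning
= 2 morphemes


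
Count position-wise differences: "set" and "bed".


Comparing character by character (same length = 3):
  Pos 0: 's' vs 'b' !=
  Pos 1: 'e' vs 'e' =
  Pos 2: 't' vs 'd' !=
Hamming distance = 2


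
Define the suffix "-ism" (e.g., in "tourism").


Suffix: -ism
Example: tourism = tour + -ism
Meaning = belief / practice


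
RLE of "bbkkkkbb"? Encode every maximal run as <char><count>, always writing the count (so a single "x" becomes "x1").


String: "bbkkkkbb"
Scanning for consecutive runs:
  'b' x 2
  'k' x 4
  'b' x 2
RLE = "b2k4b2"


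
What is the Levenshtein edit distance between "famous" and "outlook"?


Word 1: "famous" (length 6)
Word 2: "outlook" (length 7)
One optimal edit sequence (insert/delete/substitute each cost 1):
  1. insert 'o'  (+1)
  2. substitute 'f' -> 'u'  (+1)
  3. substitute 'a' -> 't'  (+1)
  4. substitute 'm' -> 'l'  (+1)
  5. keep 'o'
  6. substitute 'u' -> 'o'  (+1)
  7. substitute 's' -> 'k'  (+1)
Total edit operations: 6
Edit distance = 6


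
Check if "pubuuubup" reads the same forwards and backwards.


Word: "pubuuubup"
Reversed: "pubuuubup"
Forward == Backward? pubuuubup == pubuuubup
Palindrome = Yes


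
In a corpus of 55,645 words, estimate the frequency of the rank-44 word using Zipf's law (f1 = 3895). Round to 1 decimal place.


Zipf's law: f(r) = f(1) / r
f(1) = 3895
f(44) = 3895 / 44
= 88.5 occurrences


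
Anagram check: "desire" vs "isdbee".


Word 1: "desire" → sorted: deeirs
Word 2: "isdbee" → sorted: bdeeis
Same letters? deeirs != bdeeis
Anagram = No


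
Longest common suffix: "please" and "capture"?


Word 1: "please"
Word 2: "capture"
Comparing from end:
  Pos -1: 'e' == 'e'
  Pos -2: 's' != 'r' (stop)
LCS = "e" (length 1)


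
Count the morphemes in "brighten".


Word: "brighten"
Morphemes: bright + -en
Each morpheme carries meaning
= 2 morphemes


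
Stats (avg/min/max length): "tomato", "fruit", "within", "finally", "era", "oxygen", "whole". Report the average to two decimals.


Lengths: "tomato"=6, "fruit"=5, "within"=6, "finally"=7, "era"=3, "oxygen"=6, "whole"=5
Sum = 38, Count = 7
Average = 38/7 = 5.43
= avg=5.43, min=3, max=7


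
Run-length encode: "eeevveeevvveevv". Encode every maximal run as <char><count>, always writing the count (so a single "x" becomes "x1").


String: "eeevveeevvveevv"
Scanning for consecutive runs:
  'e' x 3
  'v' x 2
  'e' x 3
  'v' x 3
  'e' x 2
  'v' x 2
RLE = "e3v2e3v3e2v2"


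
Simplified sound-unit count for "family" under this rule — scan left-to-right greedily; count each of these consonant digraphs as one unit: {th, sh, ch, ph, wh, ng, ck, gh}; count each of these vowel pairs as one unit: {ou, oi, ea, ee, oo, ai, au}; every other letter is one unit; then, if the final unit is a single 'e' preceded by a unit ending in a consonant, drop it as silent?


Word: "family" (6 letters)
Left-to-right scan:
  (1) 'f' (letter)
  (2) 'a' (letter)
  (3) 'm' (letter)
  (4) 'i' (letter)
  (5) 'l' (letter)
  (6) 'y' (letter)
Units from scan: 6
Sound units = 6 units


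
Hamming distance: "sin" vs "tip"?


Comparing character by character (same length = 3):
  Pos 0: 's' vs 't' !=
  Pos 1: 'i' vs 'i' =
  Pos 2: 'n' vs 'p' !=
Hamming distance = 2


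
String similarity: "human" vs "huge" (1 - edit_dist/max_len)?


Word 1: "human" (length 5)
Word 2: "huge" (length 4)
One optimal edit sequence:
  1. keep 'h'
  2. keep 'u'
  3. delete 'm'  (+1)
  4. substitute 'a' -> 'g'  (+1)
  5. substitute 'n' -> 'e'  (+1)
Edit distance = 3
Max length = max(5, 4) = 5
Similarity = 1 - 3/5
= 0.4000


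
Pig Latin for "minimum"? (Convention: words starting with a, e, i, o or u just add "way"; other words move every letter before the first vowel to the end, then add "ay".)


Word: "minimum"
Starts with consonant(s) → move to end, add 'ay'
Consonant cluster: "m"
Pig Latin = "inimummay"


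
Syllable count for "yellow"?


Word: "yellow"
Syllable breakdown: yel · low
Counting: 2 parts
= 2 syllables


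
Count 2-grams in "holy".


Word: "holy" (length 4)
Number of 2-grams = length - 2 + 1 = 4 - 2 + 1
= 3


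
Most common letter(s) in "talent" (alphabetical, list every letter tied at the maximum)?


Word: "talent"
Letter counts:
  'a': 1
  'e': 1
  'l': 1
  'n': 1
  't': 2
Maximum count = 2
Most frequent = 't' (2 times each)


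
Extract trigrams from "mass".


Word: "mass" (length 4)
Number of trigrams = 4 - 3 + 1 = 2
  Position 0: "mas"
  Position 1: "ass"
Trigrams = "mas", "ass"


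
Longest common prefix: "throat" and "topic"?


Word 1: "throat"
Word 2: "topic"
Comparing from start:
  Pos 0: 't' == 't'
  Pos 1: 'h' != 'o' (stop)
LCP = "t" (length 1)


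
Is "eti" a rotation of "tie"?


Word: "tie", Candidate: "eti"
Method: check if candidate is substring of word+word
"tietie" contains "eti"? Yes
Is rotation = Yes


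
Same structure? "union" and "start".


Pattern of "union": [0, 1, 2, 3, 1]
Pattern of "start": [0, 1, 2, 3, 1]
Patterns match
Same pattern = Yes


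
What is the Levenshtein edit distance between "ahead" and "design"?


Word 1: "ahead" (length 5)
Word 2: "design" (length 6)
One optimal edit sequence (insert/delete/substitute each cost 1):
  1. insert 'd'  (+1)
  2. substitute 'a' -> 'e'  (+1)
  3. substitute 'h' -> 's'  (+1)
  4. substitute 'e' -> 'i'  (+1)
  5. substitute 'a' -> 'g'  (+1)
  6. substitute 'd' -> 'n'  (+1)
Total edit operations: 6
Edit distance = 6


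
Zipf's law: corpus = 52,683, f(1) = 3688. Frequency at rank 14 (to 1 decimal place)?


Zipf's law: f(r) = f(1) / r
f(1) = 3688
f(14) = 3688 / 14
= 263.4 occurrences


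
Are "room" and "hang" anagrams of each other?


Word 1: "room" → sorted: moor
Word 2: "hang" → sorted: aghn
Same letters? moor != aghn
Anagram = No


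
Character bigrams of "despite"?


Word: "despite" (length 7)
Number of bigrams = 7 - 2 + 1 = 6
  Position 0: "de"
  Position 1: "es"
  Position 2: "sp"
  Position 3: "pi"
  Position 4: "it"
  Position 5: "te"
Bigrams = "de", "es", "sp", "pi", "it", "te"


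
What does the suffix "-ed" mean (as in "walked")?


Suffix: -ed
Example: walked (walk + -ed)
Meaning = past tense


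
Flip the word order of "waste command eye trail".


Original: "waste command eye trail"
Words (1..n): waste | command | eye | trail
Reversed (n..1): trail | eye | command | waste
Result = "trail eye command waste"


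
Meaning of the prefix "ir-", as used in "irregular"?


Prefix: ir-
Example: irregular = ir- + regular
Meaning = not


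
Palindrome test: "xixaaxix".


Word: "xixaaxix"
Reversed: "xixaaxix"
Forward == Backward? xixaaxix == xixaaxix
Palindrome = Yes


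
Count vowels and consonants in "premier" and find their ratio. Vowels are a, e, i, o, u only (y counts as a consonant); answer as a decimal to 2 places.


Word: "premier"
Vowels (a,e,i,o,u): 3
Consonants: 4
Ratio = 3/4
= 0.75


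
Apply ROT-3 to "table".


Word: "table"
Shift: 3
Each letter → (letter + shift) mod 26:
  't' (19) + 3 = 22 → 'w'
  'a' (0) + 3 = 3 → 'd'
  'b' (1) + 3 = 4 → 'e'
  'l' (11) + 3 = 14 → 'o'
  'e' (4) + 3 = 7 → 'h'
Result = "wdeoh"


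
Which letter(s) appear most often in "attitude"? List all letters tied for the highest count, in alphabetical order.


Word: "attitude"
Letter counts:
  'a': 1
  'd': 1
  'e': 1
  'i': 1
  't': 3
  'u': 1
Maximum count = 3
Most frequent = 't' (3 times each)


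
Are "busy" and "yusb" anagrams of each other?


Word 1: "busy" → sorted: bsuy
Word 2: "yusb" → sorted: bsuy
Same letters? bsuy == bsuy
Anagram = Yes


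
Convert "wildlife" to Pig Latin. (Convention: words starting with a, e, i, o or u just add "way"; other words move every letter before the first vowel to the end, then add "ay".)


Word: "wildlife"
Starts with consonant(s) → move to end, add 'ay'
Consonant cluster: "w"
Pig Latin = "ildlifeway"


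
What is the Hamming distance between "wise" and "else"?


Comparing character by character (same length = 4):
  Pos 0: 'w' vs 'e' !=
  Pos 1: 'i' vs 'l' !=
  Pos 2: 's' vs 's' =
  Pos 3: 'e' vs 'e' =
Hamming distance = 2


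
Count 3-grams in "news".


Word: "news" (length 4)
Number of 3-grams = length - 3 + 1 = 4 - 3 + 1
= 2


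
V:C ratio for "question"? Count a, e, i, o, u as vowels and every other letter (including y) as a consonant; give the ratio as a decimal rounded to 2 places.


Word: "question"
Vowels (a,e,i,o,u): 4
Consonants: 4
Ratio = 4/4
= 1.00


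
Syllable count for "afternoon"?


Word: "afternoon"
Syllable breakdown: af-ter-noon
Counting: 3 parts
= 3 syllables


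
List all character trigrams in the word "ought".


Word: "ought" (length 5)
Number of trigrams = 5 - 3 + 1 = 3
  Position 0: "oug"
  Position 1: "ugh"
  Position 2: "ght"
Trigrams = "oug", "ugh", "ght"


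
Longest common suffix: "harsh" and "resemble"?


Word 1: "harsh"
Word 2: "resemble"
Comparing from end:
  Pos -1: 'h' != 'e' (stop)
LCS = "" (length 0)


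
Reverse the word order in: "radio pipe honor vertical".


Original: "radio pipe honor vertical"
Words (1..n): radio | pipe | honor | vertical
Reversed (n..1): vertical | honor | pipe | radio
Result = "vertical honor pipe radio"


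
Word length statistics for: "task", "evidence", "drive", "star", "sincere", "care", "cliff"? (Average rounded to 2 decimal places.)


Lengths: "task"=4, "evidence"=8, "drive"=5, "star"=4, "sincere"=7, "care"=4, "cliff"=5
Sum = 37, Count = 7
Average = 37/7 = 5.29
= avg=5.29, min=4, max=8


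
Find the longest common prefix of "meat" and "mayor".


Word 1: "meat"
Word 2: "mayor"
Comparing from start:
  Pos 0: 'm' == 'm'
  Pos 1: 'e' != 'a' (stop)
LCP = "m" (length 1)


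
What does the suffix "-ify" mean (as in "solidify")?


Suffix: -ify
Example: solidify (solid + -ify)
Meaning = to make


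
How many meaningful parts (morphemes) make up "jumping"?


Word: "jumping"
Morphemes: jump + -ing
Each morpheme carries meaning
= 2 morphemes


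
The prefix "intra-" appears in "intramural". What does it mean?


Prefix: intra-
Example: intramural = intra- + mural
Meaning = within


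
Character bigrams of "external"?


Word: "external" (length 8)
Number of bigrams = 8 - 2 + 1 = 7
  Position 0: "ex"
  Position 1: "xt"
  Position 2: "te"
  Position 3: "er"
  Position 4: "rn"
  Position 5: "na"
  Position 6: "al"
Bigrams = "ex", "xt", "te", "er", "rn", "na", "al"


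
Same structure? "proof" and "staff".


Pattern of "proof": [0, 1, 2, 2, 3]
Pattern of "staff": [0, 1, 2, 3, 3]
Patterns do not match
Same pattern = No


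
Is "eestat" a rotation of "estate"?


Word: "estate", Candidate: "eestat"
Method: check if candidate is substring of word+word
"estateestate" contains "eestat"? Yes
Is rotation = Yes


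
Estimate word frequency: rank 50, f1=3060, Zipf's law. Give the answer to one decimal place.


Zipf's law: f(r) = f(1) / r
f(1) = 3060
f(50) = 3060 / 50
= 61.2 occurrences


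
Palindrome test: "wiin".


Word: "wiin"
Reversed: "niiw"
Forward == Backward? wiin != niiw
Palindrome = No


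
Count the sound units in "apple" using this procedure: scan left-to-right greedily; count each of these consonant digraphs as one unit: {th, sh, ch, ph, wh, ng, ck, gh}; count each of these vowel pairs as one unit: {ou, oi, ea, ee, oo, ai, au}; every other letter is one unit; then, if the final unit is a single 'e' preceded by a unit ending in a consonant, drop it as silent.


Word: "apple" (5 letters)
Left-to-right scan:
  1. 'a' (letter)
  2. 'p' (letter)
  3. 'p' (letter)
  4. 'l' (letter)
  5. 'e' (letter)
Units from scan: 5
Final unit is 'e' after a consonant -> drop as silent (-1)
Sound units = 4 units


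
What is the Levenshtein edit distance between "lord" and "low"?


Word 1: "lord" (length 4)
Word 2: "low" (length 3)
One optimal edit sequence (insert/delete/substitute each cost 1):
  1. keep 'l'
  2. keep 'o'
  3. delete 'r'  (+1)
  4. substitute 'd' -> 'w'  (+1)
Total edit operations: 2
Edit distance = 2
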